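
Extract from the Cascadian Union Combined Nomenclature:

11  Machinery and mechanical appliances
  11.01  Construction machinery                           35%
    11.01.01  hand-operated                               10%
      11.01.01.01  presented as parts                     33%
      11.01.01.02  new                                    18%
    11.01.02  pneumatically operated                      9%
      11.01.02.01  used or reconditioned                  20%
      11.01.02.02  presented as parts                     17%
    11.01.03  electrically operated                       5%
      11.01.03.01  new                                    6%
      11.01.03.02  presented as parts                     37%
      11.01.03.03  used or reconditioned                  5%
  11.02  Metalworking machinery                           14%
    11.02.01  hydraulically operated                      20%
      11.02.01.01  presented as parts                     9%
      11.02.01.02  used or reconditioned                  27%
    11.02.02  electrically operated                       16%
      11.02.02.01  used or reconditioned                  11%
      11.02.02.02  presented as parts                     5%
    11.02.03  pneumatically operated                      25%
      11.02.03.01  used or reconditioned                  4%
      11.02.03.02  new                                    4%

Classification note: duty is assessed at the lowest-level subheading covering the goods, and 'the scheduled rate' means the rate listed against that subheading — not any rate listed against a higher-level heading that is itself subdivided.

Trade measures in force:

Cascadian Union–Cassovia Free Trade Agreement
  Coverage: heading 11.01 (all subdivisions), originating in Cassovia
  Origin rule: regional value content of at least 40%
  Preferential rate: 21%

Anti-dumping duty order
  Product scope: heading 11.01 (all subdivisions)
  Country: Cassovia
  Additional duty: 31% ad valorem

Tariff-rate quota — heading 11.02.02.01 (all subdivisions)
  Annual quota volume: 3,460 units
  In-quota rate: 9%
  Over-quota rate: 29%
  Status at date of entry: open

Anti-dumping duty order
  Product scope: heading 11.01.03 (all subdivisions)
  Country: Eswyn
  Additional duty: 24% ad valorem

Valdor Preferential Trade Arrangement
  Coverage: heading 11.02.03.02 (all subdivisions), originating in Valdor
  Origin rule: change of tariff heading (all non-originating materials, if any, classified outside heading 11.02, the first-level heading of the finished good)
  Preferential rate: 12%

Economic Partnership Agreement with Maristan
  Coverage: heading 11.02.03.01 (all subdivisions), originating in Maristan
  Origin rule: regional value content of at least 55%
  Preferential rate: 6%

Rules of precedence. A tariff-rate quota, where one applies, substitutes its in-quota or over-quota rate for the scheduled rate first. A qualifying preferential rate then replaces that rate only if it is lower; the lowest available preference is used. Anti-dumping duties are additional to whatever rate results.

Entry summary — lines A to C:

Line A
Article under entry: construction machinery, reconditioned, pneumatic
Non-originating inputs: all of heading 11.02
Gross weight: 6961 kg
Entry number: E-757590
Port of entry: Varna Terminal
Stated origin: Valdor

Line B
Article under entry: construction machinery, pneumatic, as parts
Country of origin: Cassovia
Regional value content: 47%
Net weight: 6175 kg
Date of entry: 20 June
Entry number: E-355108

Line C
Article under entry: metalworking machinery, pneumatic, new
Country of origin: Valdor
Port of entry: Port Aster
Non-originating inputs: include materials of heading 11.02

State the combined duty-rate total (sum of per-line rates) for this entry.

72%

Line A: construction → 11.01; pneumatic → 11.01.02; reconditioned → 11.01.02.01. Scheduled 20%. Valdor agreement on 11.02.03.02: 11.01.02.01 not covered. → 20%.
Line B: construction → 11.01; pneumatic → 11.01.02; as parts → 11.01.02.02. Scheduled 17%. Cassovia agreement on 11.01: RVC ≥ 40% → 21% available; preference 21% not lower than 17% → no reduction; anti-dumping (Cassovia, 11.01): +31%; total 17% + 31% = 48%. → 48%.
Line C: metalworking → 11.02; pneumatic → 11.02.03; new → 11.02.03.02. Scheduled 4%. Valdor agreement on 11.02.03.02: CTH not met. → 4%.
Sum: 20% + 48% + 4% = 72%.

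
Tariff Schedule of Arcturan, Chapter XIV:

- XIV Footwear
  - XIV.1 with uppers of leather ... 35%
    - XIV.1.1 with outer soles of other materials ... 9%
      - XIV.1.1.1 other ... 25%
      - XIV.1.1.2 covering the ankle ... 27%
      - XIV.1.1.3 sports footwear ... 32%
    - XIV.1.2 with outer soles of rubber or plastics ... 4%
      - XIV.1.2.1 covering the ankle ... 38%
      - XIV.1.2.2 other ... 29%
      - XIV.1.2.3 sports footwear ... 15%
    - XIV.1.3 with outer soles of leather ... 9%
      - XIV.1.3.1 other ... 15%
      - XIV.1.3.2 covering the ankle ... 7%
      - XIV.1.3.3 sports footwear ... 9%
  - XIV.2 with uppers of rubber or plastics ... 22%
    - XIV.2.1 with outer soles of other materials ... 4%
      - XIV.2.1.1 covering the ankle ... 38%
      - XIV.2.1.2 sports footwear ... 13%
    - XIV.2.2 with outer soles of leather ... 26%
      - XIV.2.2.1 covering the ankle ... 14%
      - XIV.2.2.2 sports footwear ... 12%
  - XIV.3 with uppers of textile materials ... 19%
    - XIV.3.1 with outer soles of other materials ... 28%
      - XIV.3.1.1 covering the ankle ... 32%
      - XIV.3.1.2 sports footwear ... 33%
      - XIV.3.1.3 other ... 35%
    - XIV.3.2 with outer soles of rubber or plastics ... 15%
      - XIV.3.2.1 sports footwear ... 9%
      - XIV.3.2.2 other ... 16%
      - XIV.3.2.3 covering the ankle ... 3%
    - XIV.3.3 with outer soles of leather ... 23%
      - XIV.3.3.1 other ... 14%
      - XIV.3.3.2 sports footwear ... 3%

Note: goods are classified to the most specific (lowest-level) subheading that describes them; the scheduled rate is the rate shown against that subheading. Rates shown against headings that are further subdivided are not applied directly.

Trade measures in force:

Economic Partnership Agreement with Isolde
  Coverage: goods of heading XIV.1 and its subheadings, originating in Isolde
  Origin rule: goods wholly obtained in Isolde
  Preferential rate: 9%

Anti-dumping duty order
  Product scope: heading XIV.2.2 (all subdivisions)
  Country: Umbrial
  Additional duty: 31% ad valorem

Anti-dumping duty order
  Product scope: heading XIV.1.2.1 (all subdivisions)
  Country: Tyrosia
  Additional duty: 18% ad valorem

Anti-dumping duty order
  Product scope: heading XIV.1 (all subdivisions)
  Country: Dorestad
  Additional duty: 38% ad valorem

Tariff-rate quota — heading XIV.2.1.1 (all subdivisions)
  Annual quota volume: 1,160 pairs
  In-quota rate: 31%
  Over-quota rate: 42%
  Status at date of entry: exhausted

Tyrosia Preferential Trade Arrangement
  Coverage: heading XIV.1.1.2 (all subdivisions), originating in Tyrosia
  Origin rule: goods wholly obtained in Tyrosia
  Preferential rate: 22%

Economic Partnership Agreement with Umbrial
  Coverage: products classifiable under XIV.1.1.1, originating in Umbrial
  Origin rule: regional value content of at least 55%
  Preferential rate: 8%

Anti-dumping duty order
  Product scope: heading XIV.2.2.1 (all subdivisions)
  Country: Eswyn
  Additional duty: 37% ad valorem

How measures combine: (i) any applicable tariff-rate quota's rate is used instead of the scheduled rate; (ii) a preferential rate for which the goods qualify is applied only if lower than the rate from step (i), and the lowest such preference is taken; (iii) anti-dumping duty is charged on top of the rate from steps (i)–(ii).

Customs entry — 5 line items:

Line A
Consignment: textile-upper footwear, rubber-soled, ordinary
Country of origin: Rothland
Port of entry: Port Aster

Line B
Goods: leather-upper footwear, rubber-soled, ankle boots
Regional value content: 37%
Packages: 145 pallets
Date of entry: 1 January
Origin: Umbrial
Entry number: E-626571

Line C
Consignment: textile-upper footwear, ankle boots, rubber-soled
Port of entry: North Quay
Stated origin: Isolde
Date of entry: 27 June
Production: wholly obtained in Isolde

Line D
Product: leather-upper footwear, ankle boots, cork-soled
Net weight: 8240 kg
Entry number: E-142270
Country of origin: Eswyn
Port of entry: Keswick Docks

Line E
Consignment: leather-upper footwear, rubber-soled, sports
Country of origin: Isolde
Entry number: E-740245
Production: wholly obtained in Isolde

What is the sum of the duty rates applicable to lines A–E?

93%

Line A: textile-upper → XIV.3; rubber-soled → XIV.3.2; ordinary → XIV.3.2.2. Scheduled 16%. No special measure applies. → 16%.
Line B: leather-upper → XIV.1; rubber-soled → XIV.1.2; ankle boots → XIV.1.2.1. Scheduled 38%. Umbrial agreement on XIV.1.1.1: XIV.1.2.1 not covered. → 38%.
Line C: textile-upper → XIV.3; rubber-soled → XIV.3.2; ankle boots → XIV.3.2.3. Scheduled 3%. Isolde agreement on XIV.1: XIV.3.2.3 not covered. → 3%.
Line D: leather-upper → XIV.1; cork-soled → XIV.1.1; ankle boots → XIV.1.1.2. Scheduled 27%. No special measure applies. → 27%.
Line E: leather-upper → XIV.1; rubber-soled → XIV.1.2; sports → XIV.1.2.3. Scheduled 15%. Isolde agreement on XIV.1: wholly obtained → 9% available; preferential 9%. → 9%.
Sum: 16% + 38% + 3% + 27% + 9% = 93%.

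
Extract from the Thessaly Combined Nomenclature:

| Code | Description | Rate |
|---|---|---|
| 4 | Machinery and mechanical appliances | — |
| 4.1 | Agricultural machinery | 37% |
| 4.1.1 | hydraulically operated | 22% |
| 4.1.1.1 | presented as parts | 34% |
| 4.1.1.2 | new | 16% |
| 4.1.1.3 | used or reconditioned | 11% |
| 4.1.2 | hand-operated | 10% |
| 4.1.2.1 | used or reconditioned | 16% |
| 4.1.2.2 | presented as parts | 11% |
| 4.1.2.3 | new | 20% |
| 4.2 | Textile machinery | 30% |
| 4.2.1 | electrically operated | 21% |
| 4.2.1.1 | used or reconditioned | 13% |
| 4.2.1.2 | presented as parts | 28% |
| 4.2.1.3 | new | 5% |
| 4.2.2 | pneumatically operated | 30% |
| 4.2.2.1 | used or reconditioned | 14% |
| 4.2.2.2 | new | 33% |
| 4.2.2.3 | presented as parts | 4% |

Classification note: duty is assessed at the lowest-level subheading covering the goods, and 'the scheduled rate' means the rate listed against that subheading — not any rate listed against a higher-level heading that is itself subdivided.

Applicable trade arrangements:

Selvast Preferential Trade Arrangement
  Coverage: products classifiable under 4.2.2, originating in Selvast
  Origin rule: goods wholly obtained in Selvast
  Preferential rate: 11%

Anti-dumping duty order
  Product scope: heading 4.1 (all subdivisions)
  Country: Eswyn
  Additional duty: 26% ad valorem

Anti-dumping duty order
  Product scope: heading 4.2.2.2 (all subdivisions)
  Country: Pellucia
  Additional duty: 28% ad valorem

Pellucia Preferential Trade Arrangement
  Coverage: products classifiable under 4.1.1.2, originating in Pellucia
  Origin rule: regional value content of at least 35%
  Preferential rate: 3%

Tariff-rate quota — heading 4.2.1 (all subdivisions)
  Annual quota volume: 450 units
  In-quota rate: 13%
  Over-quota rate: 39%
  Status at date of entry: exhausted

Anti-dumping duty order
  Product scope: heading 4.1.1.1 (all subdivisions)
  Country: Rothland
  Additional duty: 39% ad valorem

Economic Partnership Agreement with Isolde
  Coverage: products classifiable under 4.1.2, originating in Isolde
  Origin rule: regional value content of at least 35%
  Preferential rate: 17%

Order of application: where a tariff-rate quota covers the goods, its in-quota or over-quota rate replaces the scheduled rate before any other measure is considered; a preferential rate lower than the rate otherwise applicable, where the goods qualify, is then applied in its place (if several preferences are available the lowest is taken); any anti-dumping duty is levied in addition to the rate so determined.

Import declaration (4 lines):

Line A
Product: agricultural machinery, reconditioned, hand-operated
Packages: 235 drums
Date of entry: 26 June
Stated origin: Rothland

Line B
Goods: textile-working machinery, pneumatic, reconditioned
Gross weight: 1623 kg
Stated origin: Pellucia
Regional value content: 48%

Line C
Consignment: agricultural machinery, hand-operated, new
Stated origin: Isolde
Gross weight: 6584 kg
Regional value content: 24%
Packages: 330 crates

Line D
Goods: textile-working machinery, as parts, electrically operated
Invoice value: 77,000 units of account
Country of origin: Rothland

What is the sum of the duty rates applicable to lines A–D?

89%

Line A: agricultural → 4.1; hand-operated → 4.1.2; reconditioned → 4.1.2.1. Scheduled 16%. No special measure applies. → 16%.
Line B: textile-working → 4.2; pneumatic → 4.2.2; reconditioned → 4.2.2.1. Scheduled 14%. Pellucia agreement on 4.1.1.2: 4.2.2.1 not covered. → 14%.
Line C: agricultural → 4.1; hand-operated → 4.1.2; new → 4.1.2.3. Scheduled 20%. Isolde agreement on 4.1.2: RVC < 35%. → 20%.
Line D: textile-working → 4.2; electrically operated → 4.2.1; as parts → 4.2.1.2. Scheduled 28%. quota on 4.2.1 exhausted → over-quota 39%. → 39%.
Sum: 16% + 14% + 20% + 39% = 89%.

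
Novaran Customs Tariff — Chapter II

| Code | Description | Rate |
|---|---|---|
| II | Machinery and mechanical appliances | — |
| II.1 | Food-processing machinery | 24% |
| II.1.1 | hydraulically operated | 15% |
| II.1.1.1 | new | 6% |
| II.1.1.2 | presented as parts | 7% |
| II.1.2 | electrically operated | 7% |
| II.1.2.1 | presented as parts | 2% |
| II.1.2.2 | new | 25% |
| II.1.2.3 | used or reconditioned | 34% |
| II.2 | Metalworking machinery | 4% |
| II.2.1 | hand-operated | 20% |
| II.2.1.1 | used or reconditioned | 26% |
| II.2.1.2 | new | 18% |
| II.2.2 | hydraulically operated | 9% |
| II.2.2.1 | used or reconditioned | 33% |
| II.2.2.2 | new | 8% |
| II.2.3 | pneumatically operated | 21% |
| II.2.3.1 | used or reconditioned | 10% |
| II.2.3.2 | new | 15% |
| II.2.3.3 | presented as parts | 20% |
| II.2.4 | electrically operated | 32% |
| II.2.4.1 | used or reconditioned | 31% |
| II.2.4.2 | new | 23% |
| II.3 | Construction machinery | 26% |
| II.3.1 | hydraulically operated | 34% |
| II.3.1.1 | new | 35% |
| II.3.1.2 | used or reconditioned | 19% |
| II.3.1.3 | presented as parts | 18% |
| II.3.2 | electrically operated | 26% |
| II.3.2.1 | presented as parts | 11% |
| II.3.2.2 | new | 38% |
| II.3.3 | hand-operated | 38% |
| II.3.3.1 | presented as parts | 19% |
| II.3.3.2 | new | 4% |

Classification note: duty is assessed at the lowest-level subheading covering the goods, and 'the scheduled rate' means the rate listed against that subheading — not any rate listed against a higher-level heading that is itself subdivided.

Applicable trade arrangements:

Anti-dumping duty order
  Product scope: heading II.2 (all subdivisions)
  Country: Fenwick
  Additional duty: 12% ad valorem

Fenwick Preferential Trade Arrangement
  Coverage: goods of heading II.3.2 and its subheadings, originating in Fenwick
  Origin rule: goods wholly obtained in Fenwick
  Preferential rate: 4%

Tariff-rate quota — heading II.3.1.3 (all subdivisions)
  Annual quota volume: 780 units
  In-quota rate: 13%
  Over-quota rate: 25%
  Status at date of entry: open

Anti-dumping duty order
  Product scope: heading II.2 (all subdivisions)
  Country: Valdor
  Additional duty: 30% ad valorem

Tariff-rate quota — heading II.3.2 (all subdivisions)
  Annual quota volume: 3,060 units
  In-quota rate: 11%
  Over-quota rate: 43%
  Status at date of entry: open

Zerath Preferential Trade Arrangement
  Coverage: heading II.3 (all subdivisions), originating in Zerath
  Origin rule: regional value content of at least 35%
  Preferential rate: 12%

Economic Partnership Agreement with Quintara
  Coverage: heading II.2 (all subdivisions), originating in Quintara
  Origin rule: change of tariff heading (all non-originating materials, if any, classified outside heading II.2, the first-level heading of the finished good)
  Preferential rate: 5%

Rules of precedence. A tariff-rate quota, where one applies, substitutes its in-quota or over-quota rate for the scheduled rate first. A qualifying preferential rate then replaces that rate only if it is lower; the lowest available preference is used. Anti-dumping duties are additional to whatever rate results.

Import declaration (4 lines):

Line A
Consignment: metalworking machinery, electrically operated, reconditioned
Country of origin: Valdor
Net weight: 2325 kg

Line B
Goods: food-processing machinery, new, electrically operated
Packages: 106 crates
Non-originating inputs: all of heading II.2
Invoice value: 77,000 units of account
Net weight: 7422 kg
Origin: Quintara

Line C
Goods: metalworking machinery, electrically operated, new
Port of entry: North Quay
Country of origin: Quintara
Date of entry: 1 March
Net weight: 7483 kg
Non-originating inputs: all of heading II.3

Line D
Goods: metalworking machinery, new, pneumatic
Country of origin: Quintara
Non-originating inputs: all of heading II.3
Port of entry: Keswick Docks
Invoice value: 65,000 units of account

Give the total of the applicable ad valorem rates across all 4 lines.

Line A: metalworking → II.2; electrically operated → II.2.4; reconditioned → II.2.4.1. Scheduled 31%. anti-dumping (Valdor, II.2): +30%; total 31% + 30% = 61%. → 61%.
Line B: food-processing → II.1; electrically operated → II.1.2; new → II.1.2.2. Scheduled 25%. Quintara agreement on II.2: II.1.2.2 not covered. → 25%.
Line C: metalworking → II.2; electrically operated → II.2.4; new → II.2.4.2. Scheduled 23%. Quintara agreement on II.2: CTH met → 5% available; preferential 5%. → 5%.
Line D: metalworking → II.2; pneumatic → II.2.3; new → II.2.3.2. Scheduled 15%. Quintara agreement on II.2: CTH met → 5% available; preferential 5%. → 5%.
Sum: 61% + 25% + 5% + 5% = 96%.

96%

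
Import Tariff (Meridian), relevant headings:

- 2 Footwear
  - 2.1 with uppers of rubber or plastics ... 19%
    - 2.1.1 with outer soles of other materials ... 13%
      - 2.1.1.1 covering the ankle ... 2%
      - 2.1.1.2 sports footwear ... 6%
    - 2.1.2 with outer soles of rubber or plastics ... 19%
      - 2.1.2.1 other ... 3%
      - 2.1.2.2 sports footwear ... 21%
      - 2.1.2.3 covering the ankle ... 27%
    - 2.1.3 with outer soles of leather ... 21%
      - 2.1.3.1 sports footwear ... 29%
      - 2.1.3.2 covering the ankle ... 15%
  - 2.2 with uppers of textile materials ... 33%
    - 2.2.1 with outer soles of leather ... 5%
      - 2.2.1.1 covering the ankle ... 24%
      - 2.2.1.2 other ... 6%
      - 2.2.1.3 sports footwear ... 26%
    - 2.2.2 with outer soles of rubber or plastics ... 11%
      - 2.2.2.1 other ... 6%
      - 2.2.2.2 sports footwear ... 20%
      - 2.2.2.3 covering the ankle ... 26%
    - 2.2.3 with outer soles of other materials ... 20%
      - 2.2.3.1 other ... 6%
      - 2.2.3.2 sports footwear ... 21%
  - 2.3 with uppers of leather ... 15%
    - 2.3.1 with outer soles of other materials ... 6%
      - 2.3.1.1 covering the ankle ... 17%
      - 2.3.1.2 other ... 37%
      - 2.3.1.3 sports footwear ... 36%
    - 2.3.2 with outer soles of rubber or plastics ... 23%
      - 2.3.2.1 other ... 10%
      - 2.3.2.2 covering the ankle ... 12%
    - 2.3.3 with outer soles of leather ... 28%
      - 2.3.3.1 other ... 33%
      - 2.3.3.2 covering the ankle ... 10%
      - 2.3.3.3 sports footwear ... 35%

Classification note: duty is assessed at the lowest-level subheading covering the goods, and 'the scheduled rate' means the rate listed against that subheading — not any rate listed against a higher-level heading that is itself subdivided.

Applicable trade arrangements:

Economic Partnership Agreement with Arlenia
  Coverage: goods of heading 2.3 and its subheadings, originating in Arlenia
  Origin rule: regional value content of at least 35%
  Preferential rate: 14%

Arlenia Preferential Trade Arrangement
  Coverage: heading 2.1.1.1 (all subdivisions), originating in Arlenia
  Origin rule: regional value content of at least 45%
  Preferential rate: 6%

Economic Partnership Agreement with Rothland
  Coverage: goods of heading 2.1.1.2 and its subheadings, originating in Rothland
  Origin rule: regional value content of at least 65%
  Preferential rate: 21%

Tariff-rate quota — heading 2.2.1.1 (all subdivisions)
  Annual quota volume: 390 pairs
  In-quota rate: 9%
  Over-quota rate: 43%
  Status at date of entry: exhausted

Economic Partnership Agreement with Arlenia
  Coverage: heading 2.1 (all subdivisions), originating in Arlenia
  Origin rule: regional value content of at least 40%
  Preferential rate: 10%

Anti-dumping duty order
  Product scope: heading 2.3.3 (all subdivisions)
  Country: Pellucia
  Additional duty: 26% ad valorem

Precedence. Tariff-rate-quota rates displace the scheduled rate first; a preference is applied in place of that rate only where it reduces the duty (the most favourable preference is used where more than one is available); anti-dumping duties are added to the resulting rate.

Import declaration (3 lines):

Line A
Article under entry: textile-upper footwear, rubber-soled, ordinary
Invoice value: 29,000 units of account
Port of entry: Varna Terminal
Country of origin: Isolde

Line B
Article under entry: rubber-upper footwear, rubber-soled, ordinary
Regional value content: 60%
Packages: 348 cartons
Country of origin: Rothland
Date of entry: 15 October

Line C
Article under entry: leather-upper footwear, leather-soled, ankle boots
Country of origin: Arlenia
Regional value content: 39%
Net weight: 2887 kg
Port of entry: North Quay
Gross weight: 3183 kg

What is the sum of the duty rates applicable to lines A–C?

Line A: textile-upper → 2.2; rubber-soled → 2.2.2; ordinary → 2.2.2.1. Scheduled 6%. No special measure applies. → 6%.
Line B: rubber-upper → 2.1; rubber-soled → 2.1.2; ordinary → 2.1.2.1. Scheduled 3%. Rothland agreement on 2.1.1.2: 2.1.2.1 not covered. → 3%.
Line C: leather-upper → 2.3; leather-soled → 2.3.3; ankle boots → 2.3.3.2. Scheduled 10%. Arlenia agreement on 2.3: RVC ≥ 35% → 14% available; Arlenia agreement on 2.1.1.1: 2.3.3.2 not covered; Arlenia agreement on 2.1: 2.3.3.2 not covered; preference 14% not lower than 10% → no reduction. → 10%.
Sum: 6% + 3% + 10% = 19%.

19%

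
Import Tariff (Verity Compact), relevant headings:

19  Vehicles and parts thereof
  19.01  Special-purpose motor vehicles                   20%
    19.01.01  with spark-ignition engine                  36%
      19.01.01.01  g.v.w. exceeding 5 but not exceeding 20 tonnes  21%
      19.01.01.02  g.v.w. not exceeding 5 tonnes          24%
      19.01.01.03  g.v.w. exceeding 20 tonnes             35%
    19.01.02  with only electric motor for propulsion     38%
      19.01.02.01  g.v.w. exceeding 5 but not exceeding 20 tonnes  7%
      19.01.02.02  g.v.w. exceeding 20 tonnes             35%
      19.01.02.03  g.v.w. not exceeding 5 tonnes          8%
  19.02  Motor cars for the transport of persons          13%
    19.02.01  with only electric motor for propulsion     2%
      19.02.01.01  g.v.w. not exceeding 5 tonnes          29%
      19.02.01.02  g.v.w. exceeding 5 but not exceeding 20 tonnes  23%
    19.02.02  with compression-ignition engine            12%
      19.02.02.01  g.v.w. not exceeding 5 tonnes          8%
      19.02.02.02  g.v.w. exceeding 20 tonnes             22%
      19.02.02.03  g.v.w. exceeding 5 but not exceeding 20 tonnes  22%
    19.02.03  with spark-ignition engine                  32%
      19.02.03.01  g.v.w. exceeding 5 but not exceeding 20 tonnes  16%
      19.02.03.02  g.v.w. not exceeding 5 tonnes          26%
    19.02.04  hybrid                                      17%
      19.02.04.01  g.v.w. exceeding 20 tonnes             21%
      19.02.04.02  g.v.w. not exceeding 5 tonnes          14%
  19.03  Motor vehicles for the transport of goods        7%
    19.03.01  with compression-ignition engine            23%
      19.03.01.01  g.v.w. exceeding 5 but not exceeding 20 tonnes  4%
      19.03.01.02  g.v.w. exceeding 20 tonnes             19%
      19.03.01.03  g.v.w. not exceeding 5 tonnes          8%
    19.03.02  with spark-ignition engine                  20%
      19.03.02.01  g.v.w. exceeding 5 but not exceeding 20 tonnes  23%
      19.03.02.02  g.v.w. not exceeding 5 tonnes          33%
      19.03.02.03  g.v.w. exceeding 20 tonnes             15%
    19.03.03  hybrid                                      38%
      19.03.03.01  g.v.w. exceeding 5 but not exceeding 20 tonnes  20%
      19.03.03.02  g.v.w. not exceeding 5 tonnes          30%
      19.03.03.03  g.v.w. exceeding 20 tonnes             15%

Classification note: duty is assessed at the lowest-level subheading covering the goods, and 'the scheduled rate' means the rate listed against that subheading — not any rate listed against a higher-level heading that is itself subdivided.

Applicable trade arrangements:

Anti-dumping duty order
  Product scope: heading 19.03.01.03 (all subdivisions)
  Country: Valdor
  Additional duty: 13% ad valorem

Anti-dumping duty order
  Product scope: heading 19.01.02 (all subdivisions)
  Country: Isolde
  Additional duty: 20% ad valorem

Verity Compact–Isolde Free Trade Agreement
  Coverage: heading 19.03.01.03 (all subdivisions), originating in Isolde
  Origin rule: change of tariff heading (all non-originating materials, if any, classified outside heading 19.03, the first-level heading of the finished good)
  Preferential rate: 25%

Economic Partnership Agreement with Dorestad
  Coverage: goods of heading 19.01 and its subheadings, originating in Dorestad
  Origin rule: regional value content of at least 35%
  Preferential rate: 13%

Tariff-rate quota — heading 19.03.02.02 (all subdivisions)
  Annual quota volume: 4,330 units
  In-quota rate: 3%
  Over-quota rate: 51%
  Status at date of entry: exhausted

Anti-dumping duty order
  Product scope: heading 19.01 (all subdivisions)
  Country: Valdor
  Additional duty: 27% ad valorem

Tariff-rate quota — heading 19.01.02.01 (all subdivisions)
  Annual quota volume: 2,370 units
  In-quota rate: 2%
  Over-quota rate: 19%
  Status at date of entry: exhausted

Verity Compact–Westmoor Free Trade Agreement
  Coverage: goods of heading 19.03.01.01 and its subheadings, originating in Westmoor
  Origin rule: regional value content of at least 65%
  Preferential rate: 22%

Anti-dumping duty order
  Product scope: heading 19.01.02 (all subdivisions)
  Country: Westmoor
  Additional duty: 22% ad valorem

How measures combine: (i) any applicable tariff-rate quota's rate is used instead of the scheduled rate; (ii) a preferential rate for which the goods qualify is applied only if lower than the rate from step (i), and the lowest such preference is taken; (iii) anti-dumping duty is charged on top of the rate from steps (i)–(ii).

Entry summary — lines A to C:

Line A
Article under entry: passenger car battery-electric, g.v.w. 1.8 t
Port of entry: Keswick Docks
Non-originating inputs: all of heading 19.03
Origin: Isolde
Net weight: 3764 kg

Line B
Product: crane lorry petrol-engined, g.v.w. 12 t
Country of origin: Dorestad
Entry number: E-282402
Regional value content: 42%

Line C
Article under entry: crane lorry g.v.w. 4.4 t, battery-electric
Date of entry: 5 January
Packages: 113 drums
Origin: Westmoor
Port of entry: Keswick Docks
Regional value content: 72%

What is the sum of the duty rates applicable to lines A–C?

72%

Line A: passenger car → 19.02; battery-electric → 19.02.01; g.v.w. 1.8 t → 19.02.01.01. Scheduled 29%. Isolde agreement on 19.03.01.03: 19.02.01.01 not covered. → 29%.
Line B: crane lorry → 19.01; petrol-engined → 19.01.01; g.v.w. 12 t → 19.01.01.01. Scheduled 21%. Dorestad agreement on 19.01: RVC ≥ 35% → 13% available; preferential 13%. → 13%.
Line C: crane lorry → 19.01; battery-electric → 19.01.02; g.v.w. 4.4 t → 19.01.02.03. Scheduled 8%. Westmoor agreement on 19.03.01.01: 19.01.02.03 not covered; anti-dumping (Westmoor, 19.01.02): +22%; total 8% + 22% = 30%. → 30%.
Sum: 29% + 13% + 30% = 72%.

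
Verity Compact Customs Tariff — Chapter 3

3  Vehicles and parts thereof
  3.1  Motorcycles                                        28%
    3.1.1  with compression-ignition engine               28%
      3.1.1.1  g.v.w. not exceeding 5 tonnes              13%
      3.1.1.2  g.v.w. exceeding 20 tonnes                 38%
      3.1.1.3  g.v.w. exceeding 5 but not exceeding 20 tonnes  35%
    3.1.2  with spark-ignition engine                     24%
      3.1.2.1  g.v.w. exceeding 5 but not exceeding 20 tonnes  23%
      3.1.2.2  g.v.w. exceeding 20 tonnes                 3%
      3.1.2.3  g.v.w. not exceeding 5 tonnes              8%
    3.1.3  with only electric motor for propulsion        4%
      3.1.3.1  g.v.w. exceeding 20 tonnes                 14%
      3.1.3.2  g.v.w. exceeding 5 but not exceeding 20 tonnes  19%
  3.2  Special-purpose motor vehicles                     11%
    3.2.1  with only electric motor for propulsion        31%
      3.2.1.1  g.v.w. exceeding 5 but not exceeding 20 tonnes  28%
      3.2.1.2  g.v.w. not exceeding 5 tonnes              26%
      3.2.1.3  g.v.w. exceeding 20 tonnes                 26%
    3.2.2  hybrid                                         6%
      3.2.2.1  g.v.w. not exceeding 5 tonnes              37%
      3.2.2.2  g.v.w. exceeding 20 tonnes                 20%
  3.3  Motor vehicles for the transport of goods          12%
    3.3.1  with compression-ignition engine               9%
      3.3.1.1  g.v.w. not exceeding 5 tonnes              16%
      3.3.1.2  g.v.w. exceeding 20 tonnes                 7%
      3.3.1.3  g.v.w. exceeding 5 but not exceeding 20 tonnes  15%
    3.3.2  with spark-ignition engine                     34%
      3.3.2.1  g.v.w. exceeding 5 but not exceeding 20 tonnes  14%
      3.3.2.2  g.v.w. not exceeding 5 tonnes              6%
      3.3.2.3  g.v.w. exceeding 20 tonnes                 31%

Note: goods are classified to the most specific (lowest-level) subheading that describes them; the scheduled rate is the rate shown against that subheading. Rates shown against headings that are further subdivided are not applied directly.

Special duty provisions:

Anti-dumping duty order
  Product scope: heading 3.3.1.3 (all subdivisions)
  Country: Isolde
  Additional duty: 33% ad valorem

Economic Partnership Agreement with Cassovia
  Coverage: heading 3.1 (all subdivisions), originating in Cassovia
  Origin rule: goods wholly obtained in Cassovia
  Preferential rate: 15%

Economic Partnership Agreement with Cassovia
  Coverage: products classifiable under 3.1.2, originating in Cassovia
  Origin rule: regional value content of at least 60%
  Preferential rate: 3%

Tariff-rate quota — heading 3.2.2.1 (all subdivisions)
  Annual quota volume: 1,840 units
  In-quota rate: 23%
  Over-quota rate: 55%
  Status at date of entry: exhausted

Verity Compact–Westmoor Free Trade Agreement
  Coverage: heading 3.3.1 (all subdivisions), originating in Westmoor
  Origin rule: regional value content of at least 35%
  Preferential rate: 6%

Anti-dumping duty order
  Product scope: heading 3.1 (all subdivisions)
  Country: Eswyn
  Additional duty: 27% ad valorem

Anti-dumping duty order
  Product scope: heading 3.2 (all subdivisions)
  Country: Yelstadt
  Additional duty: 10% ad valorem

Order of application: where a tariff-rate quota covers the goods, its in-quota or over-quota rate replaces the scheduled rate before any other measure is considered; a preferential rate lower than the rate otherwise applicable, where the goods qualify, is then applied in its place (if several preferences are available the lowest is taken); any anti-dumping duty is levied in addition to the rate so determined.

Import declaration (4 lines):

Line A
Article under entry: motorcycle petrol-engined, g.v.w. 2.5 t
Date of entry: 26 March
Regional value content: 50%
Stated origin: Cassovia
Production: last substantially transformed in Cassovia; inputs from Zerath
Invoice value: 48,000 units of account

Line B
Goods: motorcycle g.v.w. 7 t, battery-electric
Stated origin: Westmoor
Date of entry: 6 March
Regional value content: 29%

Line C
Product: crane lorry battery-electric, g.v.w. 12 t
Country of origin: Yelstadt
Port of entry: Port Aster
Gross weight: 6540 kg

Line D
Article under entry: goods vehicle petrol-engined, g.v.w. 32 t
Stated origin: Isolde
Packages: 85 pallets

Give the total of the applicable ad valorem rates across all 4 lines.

Line A: motorcycle → 3.1; petrol-engined → 3.1.2; g.v.w. 2.5 t → 3.1.2.3. Scheduled 8%. Cassovia agreement on 3.1: not wholly obtained; Cassovia agreement on 3.1.2: RVC < 60%. → 8%.
Line B: motorcycle → 3.1; battery-electric → 3.1.3; g.v.w. 7 t → 3.1.3.2. Scheduled 19%. Westmoor agreement on 3.3.1: 3.1.3.2 not covered. → 19%.
Line C: crane lorry → 3.2; battery-electric → 3.2.1; g.v.w. 12 t → 3.2.1.1. Scheduled 28%. anti-dumping (Yelstadt, 3.2): +10%; total 28% + 10% = 38%. → 38%.
Line D: goods vehicle → 3.3; petrol-engined → 3.3.2; g.v.w. 32 t → 3.3.2.3. Scheduled 31%. No special measure applies. → 31%.
Sum: 8% + 19% + 38% + 31% = 96%.

96%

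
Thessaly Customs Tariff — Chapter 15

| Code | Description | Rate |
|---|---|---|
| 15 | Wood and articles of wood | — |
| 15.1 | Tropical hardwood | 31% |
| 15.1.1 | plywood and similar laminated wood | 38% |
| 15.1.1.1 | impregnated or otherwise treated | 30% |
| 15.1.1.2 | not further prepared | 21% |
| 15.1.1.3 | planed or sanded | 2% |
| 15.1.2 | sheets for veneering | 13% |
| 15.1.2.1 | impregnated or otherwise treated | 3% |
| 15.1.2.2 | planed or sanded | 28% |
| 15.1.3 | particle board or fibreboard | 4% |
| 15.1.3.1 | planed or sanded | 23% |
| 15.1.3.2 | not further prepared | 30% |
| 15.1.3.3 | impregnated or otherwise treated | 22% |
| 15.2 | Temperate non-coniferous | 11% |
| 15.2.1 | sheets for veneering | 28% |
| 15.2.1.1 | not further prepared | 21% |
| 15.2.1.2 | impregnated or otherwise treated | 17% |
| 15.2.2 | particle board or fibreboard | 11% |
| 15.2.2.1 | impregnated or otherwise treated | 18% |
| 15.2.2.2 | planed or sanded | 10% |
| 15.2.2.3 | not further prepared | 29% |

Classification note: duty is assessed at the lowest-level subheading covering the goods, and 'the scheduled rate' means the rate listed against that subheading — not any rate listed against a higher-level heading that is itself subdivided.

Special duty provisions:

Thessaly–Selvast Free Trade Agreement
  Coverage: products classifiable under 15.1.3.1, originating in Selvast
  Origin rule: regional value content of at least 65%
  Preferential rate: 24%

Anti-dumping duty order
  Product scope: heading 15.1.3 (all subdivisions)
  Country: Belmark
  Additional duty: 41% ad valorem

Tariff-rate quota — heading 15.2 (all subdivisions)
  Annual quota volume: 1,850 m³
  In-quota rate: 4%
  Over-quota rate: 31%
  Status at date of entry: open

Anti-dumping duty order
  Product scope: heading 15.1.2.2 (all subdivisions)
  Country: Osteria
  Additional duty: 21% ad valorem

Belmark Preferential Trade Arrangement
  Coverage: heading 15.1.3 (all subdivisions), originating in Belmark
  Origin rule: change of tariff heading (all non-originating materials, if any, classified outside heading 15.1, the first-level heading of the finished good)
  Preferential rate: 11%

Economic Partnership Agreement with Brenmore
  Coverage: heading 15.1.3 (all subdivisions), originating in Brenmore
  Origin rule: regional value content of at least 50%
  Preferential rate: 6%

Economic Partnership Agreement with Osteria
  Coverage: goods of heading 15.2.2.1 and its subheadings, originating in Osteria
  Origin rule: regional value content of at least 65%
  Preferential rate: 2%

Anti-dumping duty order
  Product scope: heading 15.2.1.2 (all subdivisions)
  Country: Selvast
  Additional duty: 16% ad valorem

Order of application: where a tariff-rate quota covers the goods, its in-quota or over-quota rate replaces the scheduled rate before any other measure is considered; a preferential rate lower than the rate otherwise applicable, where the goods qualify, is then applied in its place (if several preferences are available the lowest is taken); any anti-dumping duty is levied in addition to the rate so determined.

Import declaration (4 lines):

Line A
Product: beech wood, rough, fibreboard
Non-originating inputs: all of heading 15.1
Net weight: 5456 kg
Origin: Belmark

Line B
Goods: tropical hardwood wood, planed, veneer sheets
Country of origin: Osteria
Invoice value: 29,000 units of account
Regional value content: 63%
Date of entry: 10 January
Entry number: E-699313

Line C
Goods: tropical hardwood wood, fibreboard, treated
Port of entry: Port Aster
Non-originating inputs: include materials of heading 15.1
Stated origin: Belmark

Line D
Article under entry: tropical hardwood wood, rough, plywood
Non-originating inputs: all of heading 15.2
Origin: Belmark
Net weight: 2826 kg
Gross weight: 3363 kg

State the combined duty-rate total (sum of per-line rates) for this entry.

Line A: beech → 15.2; fibreboard → 15.2.2; rough → 15.2.2.3. Scheduled 29%. quota on 15.2 open → in-quota 4%; Belmark agreement on 15.1.3: 15.2.2.3 not covered. → 4%.
Line B: tropical hardwood → 15.1; veneer sheets → 15.1.2; planed → 15.1.2.2. Scheduled 28%. Osteria agreement on 15.2.2.1: 15.1.2.2 not covered; anti-dumping (Osteria, 15.1.2.2): +21%; total 28% + 21% = 49%. → 49%.
Line C: tropical hardwood → 15.1; fibreboard → 15.1.3; treated → 15.1.3.3. Scheduled 22%. Belmark agreement on 15.1.3: CTH not met; anti-dumping (Belmark, 15.1.3): +41%; total 22% + 41% = 63%. → 63%.
Line D: tropical hardwood → 15.1; plywood → 15.1.1; rough → 15.1.1.2. Scheduled 21%. Belmark agreement on 15.1.3: 15.1.1.2 not covered. → 21%.
Sum: 4% + 49% + 63% + 21% = 137%.

137%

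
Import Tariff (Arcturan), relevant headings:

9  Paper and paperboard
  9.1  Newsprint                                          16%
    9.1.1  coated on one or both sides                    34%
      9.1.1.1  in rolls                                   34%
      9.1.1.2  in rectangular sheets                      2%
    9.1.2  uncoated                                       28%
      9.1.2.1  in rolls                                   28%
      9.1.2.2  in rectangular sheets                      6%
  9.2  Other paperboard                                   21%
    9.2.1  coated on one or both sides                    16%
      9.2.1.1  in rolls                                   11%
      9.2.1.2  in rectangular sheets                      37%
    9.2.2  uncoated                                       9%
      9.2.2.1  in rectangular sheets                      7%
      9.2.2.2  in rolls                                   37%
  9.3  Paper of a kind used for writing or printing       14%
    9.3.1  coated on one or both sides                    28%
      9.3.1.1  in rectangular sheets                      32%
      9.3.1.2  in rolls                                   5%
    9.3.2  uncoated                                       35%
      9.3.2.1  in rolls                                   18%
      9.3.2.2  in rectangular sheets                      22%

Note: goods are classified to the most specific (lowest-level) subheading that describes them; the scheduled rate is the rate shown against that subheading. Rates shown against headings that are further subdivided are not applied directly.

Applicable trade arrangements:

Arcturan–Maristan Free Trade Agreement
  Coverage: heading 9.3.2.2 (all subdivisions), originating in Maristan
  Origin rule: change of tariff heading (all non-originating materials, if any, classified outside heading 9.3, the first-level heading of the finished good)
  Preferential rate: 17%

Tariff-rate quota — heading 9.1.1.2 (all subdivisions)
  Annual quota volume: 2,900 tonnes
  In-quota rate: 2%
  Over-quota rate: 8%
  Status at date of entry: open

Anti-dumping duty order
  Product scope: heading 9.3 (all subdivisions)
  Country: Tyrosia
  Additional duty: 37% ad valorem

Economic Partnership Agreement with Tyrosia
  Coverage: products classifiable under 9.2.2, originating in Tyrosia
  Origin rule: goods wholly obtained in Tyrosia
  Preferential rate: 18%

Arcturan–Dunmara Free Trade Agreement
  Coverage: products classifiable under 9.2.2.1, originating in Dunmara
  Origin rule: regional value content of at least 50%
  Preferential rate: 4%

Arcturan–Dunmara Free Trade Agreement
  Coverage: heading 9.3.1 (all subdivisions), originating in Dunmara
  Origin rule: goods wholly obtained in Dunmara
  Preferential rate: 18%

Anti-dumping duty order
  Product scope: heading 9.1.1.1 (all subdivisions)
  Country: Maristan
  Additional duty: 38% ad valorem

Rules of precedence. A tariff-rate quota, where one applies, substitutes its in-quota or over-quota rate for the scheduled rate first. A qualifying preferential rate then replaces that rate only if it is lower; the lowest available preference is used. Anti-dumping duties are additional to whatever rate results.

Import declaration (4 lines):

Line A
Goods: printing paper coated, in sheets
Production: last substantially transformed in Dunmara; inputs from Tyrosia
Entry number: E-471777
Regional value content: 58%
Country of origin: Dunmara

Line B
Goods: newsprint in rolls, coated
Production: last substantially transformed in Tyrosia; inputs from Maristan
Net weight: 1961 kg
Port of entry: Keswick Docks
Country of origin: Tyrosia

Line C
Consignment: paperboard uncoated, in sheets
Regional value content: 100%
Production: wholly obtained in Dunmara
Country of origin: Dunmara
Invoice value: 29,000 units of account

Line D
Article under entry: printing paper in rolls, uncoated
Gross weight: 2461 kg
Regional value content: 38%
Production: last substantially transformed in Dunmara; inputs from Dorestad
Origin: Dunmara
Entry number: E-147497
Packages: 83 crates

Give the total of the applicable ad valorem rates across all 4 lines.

Line A: printing paper → 9.3; coated → 9.3.1; in sheets → 9.3.1.1. Scheduled 32%. Dunmara agreement on 9.2.2.1: 9.3.1.1 not covered; Dunmara agreement on 9.3.1: not wholly obtained. → 32%.
Line B: newsprint → 9.1; coated → 9.1.1; in rolls → 9.1.1.1. Scheduled 34%. Tyrosia agreement on 9.2.2: 9.1.1.1 not covered. → 34%.
Line C: paperboard → 9.2; uncoated → 9.2.2; in sheets → 9.2.2.1. Scheduled 7%. Dunmara agreement on 9.2.2.1: RVC ≥ 50% → 4% available; Dunmara agreement on 9.3.1: 9.2.2.1 not covered; preferential 4%. → 4%.
Line D: printing paper → 9.3; uncoated → 9.3.2; in rolls → 9.3.2.1. Scheduled 18%. Dunmara agreement on 9.2.2.1: 9.3.2.1 not covered; Dunmara agreement on 9.3.1: 9.3.2.1 not covered. → 18%.
Sum: 32% + 34% + 4% + 18% = 88%.

88%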